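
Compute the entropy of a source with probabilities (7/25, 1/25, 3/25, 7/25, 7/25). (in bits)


H = -sum(p_i * log2(p_i)). Terms: -(7/25)*log2(7/25) = 0.514220; -(1/25)*log2(1/25) = 0.185754; -(3/25)*log2(3/25) = 0.367067; -(7/25)*log2(7/25) = 0.514220; -(7/25)*log2(7/25) = 0.514220. H = 0.514220 + 0.185754 + 0.367067 + 0.514220 + 0.514220 = 2.0955

2.0955 bits


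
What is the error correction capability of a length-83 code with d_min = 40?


Correction capability = floor((d-1)/2) = floor((40-1)/2) = 19

19 errors


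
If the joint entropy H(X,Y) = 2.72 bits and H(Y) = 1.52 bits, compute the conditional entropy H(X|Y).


H(X|Y) = H(X,Y) - H(Y) = 2.72 - 1.52 = 1.2

1.2 bits


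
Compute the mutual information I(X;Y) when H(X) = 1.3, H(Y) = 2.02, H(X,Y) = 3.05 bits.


I(X;Y) = H(X) + H(Y) - H(X,Y) = 1.3 + 2.02 - 3.05 = 0.27

0.27 bits


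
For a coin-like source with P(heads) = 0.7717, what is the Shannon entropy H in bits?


H = -p*log2(p) - (1-p)*log2(1-p). -0.7717*log2(0.7717) = 0.288529; -0.2283*log2(0.2283) = 0.486507. H = 0.288529 + 0.486507 = 0.775

0.775 bits


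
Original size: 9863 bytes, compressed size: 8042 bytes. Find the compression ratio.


Ratio = original / compressed = 9863 / 8042 = 1.2264

1.2264


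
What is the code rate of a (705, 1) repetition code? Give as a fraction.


Rate = k/n = 1/705

1/705


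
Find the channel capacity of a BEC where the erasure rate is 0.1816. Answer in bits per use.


C = 1 - epsilon = 1 - 0.1816 = 0.8184

0.8184 bits


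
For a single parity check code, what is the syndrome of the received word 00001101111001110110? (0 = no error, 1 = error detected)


Syndrome = XOR of all bits = 0 XOR 0 XOR 0 XOR 0 XOR 1 XOR 1 XOR 0 XOR 1 XOR 1 XOR 1 XOR 1 XOR 0 XOR 0 XOR 1 XOR 1 XOR 1 XOR 0 XOR 1 XOR 1 XOR 0 = 1

1


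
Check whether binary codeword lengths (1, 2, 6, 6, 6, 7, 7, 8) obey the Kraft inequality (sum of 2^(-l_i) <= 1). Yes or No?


Kraft sum = sum(2^(-l_i)) = 0.8164, need <= 1. Result: satisfied (a binary prefix-free code with these lengths exists)

Yes


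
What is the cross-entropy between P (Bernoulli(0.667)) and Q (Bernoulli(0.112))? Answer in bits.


H(P,Q) = -p*log2(q) - (1-p)*log2(1-q). -0.667*log2(0.112) = 2.106672; -0.333*log2(0.888) = 0.057066. H(P,Q) = 2.106672 + 0.057066 = 2.1637

2.1637 bits


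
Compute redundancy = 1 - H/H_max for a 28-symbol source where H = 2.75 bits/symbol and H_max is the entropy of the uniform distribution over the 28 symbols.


H_max = log2(K) = log2(28) = 4.8074 bits/symbol. Redundancy = 1 - H/H_max = 1 - 2.75/4.8074 = 1 - 0.572 = 0.428

0.428


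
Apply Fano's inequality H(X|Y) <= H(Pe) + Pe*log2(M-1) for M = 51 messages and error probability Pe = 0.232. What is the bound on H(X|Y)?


H(Pe) = -Pe*log2(Pe) - (1-Pe)*log2(1-Pe) = -0.232*log2(0.232) - 0.768*log2(0.768) = 0.489010 + 0.292471 = 0.7815. Pe*log2(M-1) = 0.232*log2(50) = 1.309375. Bound = H(Pe) + Pe*log2(M-1) = 0.489010 + 0.292471 + 1.309375 = 2.0909

2.0909 bits


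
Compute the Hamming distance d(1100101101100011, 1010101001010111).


Count differing positions: . ^ ^ . . . . ^ . . ^ ^ . ^ . . = 6 differences

6


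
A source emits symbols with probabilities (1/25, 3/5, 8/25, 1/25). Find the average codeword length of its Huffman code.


Huffman construction (repeatedly merge the two least-probable nodes; each merge adds 1 bit to every symbol beneath it): 1/25 + 1/25 = 2/25; 2/25 + 8/25 = 2/5; 2/5 + 3/5 = 1. Resulting codeword lengths (in the order the probabilities were given): (3, 1, 2, 3). L_avg = sum(p_i * l_i) = 1/25*3 + 3/5*1 + 8/25*2 + 1/25*3 = 37/25 = 1.48

1.48 bits


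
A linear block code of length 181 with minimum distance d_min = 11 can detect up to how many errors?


Detection capability = d_min - 1 = 11 - 1 = 10

10 errors


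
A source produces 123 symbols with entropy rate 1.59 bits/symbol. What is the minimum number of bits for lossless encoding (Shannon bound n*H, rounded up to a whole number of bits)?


Minimum bits >= n * H = 123 * 1.59 = 195.57, rounded up to a whole number of bits = 196

196 bits


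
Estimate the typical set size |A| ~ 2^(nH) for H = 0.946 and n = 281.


log2|A_typical| = nH = 281 * 0.946 = 265.826, so |A_typical| ~ 2^265.826 = 1.051e+80

1.051e+80


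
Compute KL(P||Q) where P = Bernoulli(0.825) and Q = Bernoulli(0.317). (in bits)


KL = p*log2(p/q) + (1-p)*log2((1-p)/(1-q)) = 0.825*log2(0.825/0.317) + 0.175*log2(0.175/0.683) = 0.7946

0.7946 bits


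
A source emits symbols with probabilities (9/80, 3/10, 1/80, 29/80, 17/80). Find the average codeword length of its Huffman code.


Huffman construction (repeatedly merge the two least-probable nodes; each merge adds 1 bit to every symbol beneath it): 1/80 + 9/80 = 1/8; 1/8 + 17/80 = 27/80; 3/10 + 27/80 = 51/80; 29/80 + 51/80 = 1. Resulting codeword lengths (in the order the probabilities were given): (4, 2, 4, 1, 3). L_avg = sum(p_i * l_i) = 9/80*4 + 3/10*2 + 1/80*4 + 29/80*1 + 17/80*3 = 21/10 = 2.1

2.1 bits


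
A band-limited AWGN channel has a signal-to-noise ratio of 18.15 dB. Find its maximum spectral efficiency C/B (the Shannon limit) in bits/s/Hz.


SNR_linear = 10^(18.15/10) = 65.3131; C/B = log2(1 + SNR_linear) = log2(1 + 65.3131) = 6.0512

6.0512 bits/s/Hz


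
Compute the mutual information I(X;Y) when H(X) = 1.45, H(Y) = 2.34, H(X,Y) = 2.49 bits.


I(X;Y) = H(X) + H(Y) - H(X,Y) = 1.45 + 2.34 - 2.49 = 1.3

1.3 bits


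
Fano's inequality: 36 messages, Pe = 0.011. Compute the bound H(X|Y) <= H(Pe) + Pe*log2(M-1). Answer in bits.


H(Pe) = -Pe*log2(Pe) - (1-Pe)*log2(1-Pe) = -0.011*log2(0.011) - 0.989*log2(0.989) = 0.071570 + 0.015782 = 0.0874. Pe*log2(M-1) = 0.011*log2(35) = 0.056422. Bound = H(Pe) + Pe*log2(M-1) = 0.071570 + 0.015782 + 0.056422 = 0.1438

0.1438 bits


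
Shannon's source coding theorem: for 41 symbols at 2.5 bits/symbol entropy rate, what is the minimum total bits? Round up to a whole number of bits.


Minimum bits >= n * H = 41 * 2.5 = 102.5, rounded up to a whole number of bits = 103

103 bits


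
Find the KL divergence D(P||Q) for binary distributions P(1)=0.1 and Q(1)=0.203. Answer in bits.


KL = p*log2(p/q) + (1-p)*log2((1-p)/(1-q)) = 0.1*log2(0.1/0.203) + 0.9*log2(0.9/0.797) = 0.0557

0.0557 bits


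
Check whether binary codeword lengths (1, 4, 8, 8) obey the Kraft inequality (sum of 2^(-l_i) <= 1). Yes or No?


Kraft sum = sum(2^(-l_i)) = 0.5703, need <= 1. Result: satisfied (a binary prefix-free code with these lengths exists)

Yes


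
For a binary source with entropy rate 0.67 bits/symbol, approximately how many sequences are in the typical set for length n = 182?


log2|A_typical| = nH = 182 * 0.67 = 121.94, so |A_typical| ~ 2^121.94 = 5.100e+36

5.100e+36


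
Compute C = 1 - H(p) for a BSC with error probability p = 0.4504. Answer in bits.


H(p) = -p*log2(p) - (1-p)*log2(1-p) = -0.4504*log2(0.4504) - 0.5496*log2(0.5496) = 0.518285 + 0.474605 = 0.9929. C = 1 - H(p) = 1 - 0.9929 = 0.0071

0.0071 bits


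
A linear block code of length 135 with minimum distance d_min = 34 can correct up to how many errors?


Correction capability = floor((d-1)/2) = floor((34-1)/2) = 16

16 errors


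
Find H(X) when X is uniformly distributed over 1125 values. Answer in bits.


H = log2(n) = log2(1125) = 10.1357

10.1357 bits


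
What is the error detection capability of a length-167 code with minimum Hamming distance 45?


Detection capability = d_min - 1 = 45 - 1 = 44

44 errors


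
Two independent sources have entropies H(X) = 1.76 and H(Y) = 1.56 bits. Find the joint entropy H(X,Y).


For independent variables, H(X,Y) = H(X) + H(Y) = 1.76 + 1.56 = 3.32

3.32 bits


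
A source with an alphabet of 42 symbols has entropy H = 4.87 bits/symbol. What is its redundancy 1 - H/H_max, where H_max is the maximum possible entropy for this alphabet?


H_max = log2(K) = log2(42) = 5.3923 bits/symbol. Redundancy = 1 - H/H_max = 1 - 4.87/5.3923 = 1 - 0.9031 = 0.0969

0.0969


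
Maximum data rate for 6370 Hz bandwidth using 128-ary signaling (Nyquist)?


Rate = 2 * B * log2(M) = 2 * 6370 * 7.0 = 89180.0

89180.0 bps


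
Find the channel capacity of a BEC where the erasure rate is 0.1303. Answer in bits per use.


C = 1 - epsilon = 1 - 0.1303 = 0.8697

0.8697 bits


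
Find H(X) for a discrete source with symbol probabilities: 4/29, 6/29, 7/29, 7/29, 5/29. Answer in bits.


H = -sum(p_i * log2(p_i)). Terms: -(4/29)*log2(4/29) = 0.394204; -(6/29)*log2(6/29) = 0.470280; -(7/29)*log2(7/29) = 0.494979; -(7/29)*log2(7/29) = 0.494979; -(5/29)*log2(5/29) = 0.437251. H = 0.394204 + 0.470280 + 0.494979 + 0.494979 + 0.437251 = 2.2917

2.2917 bits


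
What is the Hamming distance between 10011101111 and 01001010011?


Count differing positions: ^ ^ . ^ . ^ ^ ^ ^ . . = 7 differences

7


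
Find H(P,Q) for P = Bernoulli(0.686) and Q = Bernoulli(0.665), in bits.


H(P,Q) = -p*log2(q) - (1-p)*log2(1-q). -0.686*log2(0.665) = 0.403762; -0.314*log2(0.335) = 0.495419. H(P,Q) = 0.403762 + 0.495419 = 0.8992

0.8992 bits


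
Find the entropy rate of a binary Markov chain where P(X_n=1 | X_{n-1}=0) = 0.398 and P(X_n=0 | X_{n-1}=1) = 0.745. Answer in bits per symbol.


Stationary distribution: pi_0 = p10/(p01+p10) = 0.6518, pi_1 = 0.3482. Entropy rate H' = pi_0*H(p01) + pi_1*H(p10) = 0.6518*0.9698 + 0.3482*0.8191 = 0.9173

0.9173 bits/symbol


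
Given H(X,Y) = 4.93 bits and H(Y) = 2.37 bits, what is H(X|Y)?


H(X|Y) = H(X,Y) - H(Y) = 4.93 - 2.37 = 2.56

2.56 bits


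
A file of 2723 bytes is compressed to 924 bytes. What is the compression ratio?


Ratio = original / compressed = 2723 / 924 = 2.947

2.947


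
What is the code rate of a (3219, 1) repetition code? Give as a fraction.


Rate = k/n = 1/3219

1/3219


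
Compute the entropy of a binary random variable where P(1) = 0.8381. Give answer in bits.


H = -p*log2(p) - (1-p)*log2(1-p). -0.8381*log2(0.8381) = 0.213553; -0.1619*log2(0.1619) = 0.425283. H = 0.213553 + 0.425283 = 0.6388

0.6388 bits


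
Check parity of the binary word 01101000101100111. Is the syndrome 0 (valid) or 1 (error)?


Syndrome = XOR of all bits = 0 XOR 1 XOR 1 XOR 0 XOR 1 XOR 0 XOR 0 XOR 0 XOR 1 XOR 0 XOR 1 XOR 1 XOR 0 XOR 0 XOR 1 XOR 1 XOR 1 = 1

1


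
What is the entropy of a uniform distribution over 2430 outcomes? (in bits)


H = log2(n) = log2(2430) = 11.2467

11.2467 bits


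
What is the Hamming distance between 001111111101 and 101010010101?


Count differing positions: ^ . . ^ . ^ ^ . ^ . . . = 5 differences

5


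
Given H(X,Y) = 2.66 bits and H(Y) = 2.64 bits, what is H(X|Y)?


H(X|Y) = H(X,Y) - H(Y) = 2.66 - 2.64 = 0.02

0.02 bits


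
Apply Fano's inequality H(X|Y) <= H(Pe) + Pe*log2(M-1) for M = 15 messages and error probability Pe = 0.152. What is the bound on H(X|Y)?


H(Pe) = -Pe*log2(Pe) - (1-Pe)*log2(1-Pe) = -0.152*log2(0.152) - 0.848*log2(0.848) = 0.413114 + 0.201709 = 0.6148. Pe*log2(M-1) = 0.152*log2(14) = 0.578718. Bound = H(Pe) + Pe*log2(M-1) = 0.413114 + 0.201709 + 0.578718 = 1.1935

1.1935 bits


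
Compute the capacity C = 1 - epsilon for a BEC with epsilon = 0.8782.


C = 1 - epsilon = 1 - 0.8782 = 0.1218

0.1218 bits


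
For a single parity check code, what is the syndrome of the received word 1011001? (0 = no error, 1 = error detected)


Syndrome = XOR of all bits = 1 XOR 0 XOR 1 XOR 1 XOR 0 XOR 0 XOR 1 = 0

0


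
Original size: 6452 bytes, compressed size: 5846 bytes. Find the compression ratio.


Ratio = original / compressed = 6452 / 5846 = 1.1037

1.1037


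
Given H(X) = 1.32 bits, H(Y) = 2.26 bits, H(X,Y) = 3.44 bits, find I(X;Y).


I(X;Y) = H(X) + H(Y) - H(X,Y) = 1.32 + 2.26 - 3.44 = 0.14

0.14 bits


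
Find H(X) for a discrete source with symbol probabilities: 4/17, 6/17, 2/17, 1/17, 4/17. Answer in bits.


H = -sum(p_i * log2(p_i)). Terms: -(4/17)*log2(4/17) = 0.491168; -(6/17)*log2(6/17) = 0.530294; -(2/17)*log2(2/17) = 0.363231; -(1/17)*log2(1/17) = 0.240439; -(4/17)*log2(4/17) = 0.491168. H = 0.491168 + 0.530294 + 0.363231 + 0.240439 + 0.491168 = 2.1163

2.1163 bits


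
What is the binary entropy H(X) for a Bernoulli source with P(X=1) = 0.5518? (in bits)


H = -p*log2(p) - (1-p)*log2(1-p). -0.5518*log2(0.5518) = 0.473324; -0.4482*log2(0.4482) = 0.518919. H = 0.473324 + 0.518919 = 0.9922

0.9922 bits


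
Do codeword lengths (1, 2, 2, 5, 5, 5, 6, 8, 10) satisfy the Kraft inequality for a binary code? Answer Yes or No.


Kraft sum = sum(2^(-l_i)) = 1.1143, need <= 1. Result: violated (a binary prefix-free code with these lengths cannot exist)

No


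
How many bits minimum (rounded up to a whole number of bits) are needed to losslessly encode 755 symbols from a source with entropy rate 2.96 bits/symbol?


Minimum bits >= n * H = 755 * 2.96 = 2234.8, rounded up to a whole number of bits = 2235

2235 bits


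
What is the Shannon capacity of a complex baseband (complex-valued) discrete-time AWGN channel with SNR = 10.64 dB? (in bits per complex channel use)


SNR_linear = 10^(10.64/10) = 11.5878; C = log2(1 + SNR_linear) = log2(1 + 11.5878) = 3.654

3.654 bits/channel use


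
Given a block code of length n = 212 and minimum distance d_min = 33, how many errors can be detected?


Detection capability = d_min - 1 = 33 - 1 = 32

32 errors


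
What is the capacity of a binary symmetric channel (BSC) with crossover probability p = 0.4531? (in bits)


H(p) = -p*log2(p) - (1-p)*log2(1-p) = -0.4531*log2(0.4531) - 0.5469*log2(0.5469) = 0.517485 + 0.476159 = 0.9936. C = 1 - H(p) = 1 - 0.9936 = 0.0064

0.0064 bits


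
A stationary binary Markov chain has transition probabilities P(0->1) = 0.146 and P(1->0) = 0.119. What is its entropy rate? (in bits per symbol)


Stationary distribution: pi_0 = p10/(p01+p10) = 0.4491, pi_1 = 0.5509. Entropy rate H' = pi_0*H(p01) + pi_1*H(p10) = 0.4491*0.5997 + 0.5509*0.5265 = 0.5594

0.5594 bits/symbol


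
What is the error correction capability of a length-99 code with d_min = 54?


Correction capability = floor((d-1)/2) = floor((54-1)/2) = 26

26 errors


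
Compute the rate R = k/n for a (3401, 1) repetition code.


Rate = k/n = 1/3401

1/3401


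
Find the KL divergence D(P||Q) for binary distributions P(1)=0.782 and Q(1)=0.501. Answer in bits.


KL = p*log2(p/q) + (1-p)*log2((1-p)/(1-q)) = 0.782*log2(0.782/0.501) + 0.218*log2(0.218/0.499) = 0.2419

0.2419 bits


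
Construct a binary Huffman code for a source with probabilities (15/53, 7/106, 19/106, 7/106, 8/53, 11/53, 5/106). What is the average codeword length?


Huffman construction (repeatedly merge the two least-probable nodes; each merge adds 1 bit to every symbol beneath it): 5/106 + 7/106 = 6/53; 7/106 + 6/53 = 19/106; 8/53 + 19/106 = 35/106; 19/106 + 11/53 = 41/106; 15/53 + 35/106 = 65/106; 41/106 + 65/106 = 1. Resulting codeword lengths (in the order the probabilities were given): (2, 4, 3, 3, 3, 2, 4). L_avg = sum(p_i * l_i) = 15/53*2 + 7/106*4 + 19/106*3 + 7/106*3 + 8/53*3 + 11/53*2 + 5/106*4 = 139/53 = 2.6226

2.6226 bits


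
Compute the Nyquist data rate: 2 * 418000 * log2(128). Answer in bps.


Rate = 2 * B * log2(M) = 2 * 418000 * 7.0 = 5852000.0

5852000.0 bps


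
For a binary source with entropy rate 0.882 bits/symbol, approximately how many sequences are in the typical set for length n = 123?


log2|A_typical| = nH = 123 * 0.882 = 108.486, so |A_typical| ~ 2^108.486 = 4.545e+32

4.545e+32


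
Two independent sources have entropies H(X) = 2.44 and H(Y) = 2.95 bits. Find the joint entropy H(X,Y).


For independent variables, H(X,Y) = H(X) + H(Y) = 2.44 + 2.95 = 5.39

5.39 bits


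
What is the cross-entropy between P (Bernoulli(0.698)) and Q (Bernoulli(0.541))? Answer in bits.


H(P,Q) = -p*log2(q) - (1-p)*log2(1-q). -0.698*log2(0.541) = 0.618637; -0.302*log2(0.459) = 0.339277. H(P,Q) = 0.618637 + 0.339277 = 0.9579

0.9579 bits


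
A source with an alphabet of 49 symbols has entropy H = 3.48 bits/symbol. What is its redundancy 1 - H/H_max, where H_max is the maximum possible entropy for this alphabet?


H_max = log2(K) = log2(49) = 5.6147 bits/symbol. Redundancy = 1 - H/H_max = 1 - 3.48/5.6147 = 1 - 0.6198 = 0.3802

0.3802


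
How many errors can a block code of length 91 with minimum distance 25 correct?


Correction capability = floor((d-1)/2) = floor((25-1)/2) = 12

12 errors


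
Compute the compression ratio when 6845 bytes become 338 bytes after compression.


Ratio = original / compressed = 6845 / 338 = 20.2515

20.2515


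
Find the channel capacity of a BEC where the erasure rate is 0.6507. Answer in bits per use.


C = 1 - epsilon = 1 - 0.6507 = 0.3493

0.3493 bits


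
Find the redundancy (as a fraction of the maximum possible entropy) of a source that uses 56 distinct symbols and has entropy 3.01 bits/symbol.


H_max = log2(K) = log2(56) = 5.8074 bits/symbol. Redundancy = 1 - H/H_max = 1 - 3.01/5.8074 = 1 - 0.5183 = 0.4817

0.4817


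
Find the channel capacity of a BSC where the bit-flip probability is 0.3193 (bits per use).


H(p) = -p*log2(p) - (1-p)*log2(1-p) = -0.3193*log2(0.3193) - 0.6807*log2(0.6807) = 0.525892 + 0.377727 = 0.9036. C = 1 - H(p) = 1 - 0.9036 = 0.0964

0.0964 bits


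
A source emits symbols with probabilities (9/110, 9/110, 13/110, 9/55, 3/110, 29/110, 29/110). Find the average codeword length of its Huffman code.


Huffman construction (repeatedly merge the two least-probable nodes; each merge adds 1 bit to every symbol beneath it): 3/110 + 9/110 = 6/55; 9/110 + 6/55 = 21/110; 13/110 + 9/55 = 31/110; 21/110 + 29/110 = 5/11; 29/110 + 31/110 = 6/11; 5/11 + 6/11 = 1. Resulting codeword lengths (in the order the probabilities were given): (4, 3, 3, 3, 4, 2, 2). L_avg = sum(p_i * l_i) = 9/110*4 + 9/110*3 + 13/110*3 + 9/55*3 + 3/110*4 + 29/110*2 + 29/110*2 = 142/55 = 2.5818

2.5818 bits


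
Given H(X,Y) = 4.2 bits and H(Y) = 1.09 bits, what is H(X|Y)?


H(X|Y) = H(X,Y) - H(Y) = 4.2 - 1.09 = 3.11

3.11 bits


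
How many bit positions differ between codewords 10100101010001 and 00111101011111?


Count differing positions: ^ . . ^ ^ . . . . . ^ ^ ^ . = 6 differences

6


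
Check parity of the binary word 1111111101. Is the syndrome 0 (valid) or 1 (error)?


Syndrome = XOR of all bits = 1 XOR 1 XOR 1 XOR 1 XOR 1 XOR 1 XOR 1 XOR 1 XOR 0 XOR 1 = 1

1


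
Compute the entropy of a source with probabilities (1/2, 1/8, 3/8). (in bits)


H = -sum(p_i * log2(p_i)). Terms: -(1/2)*log2(1/2) = 0.500000; -(1/8)*log2(1/8) = 0.375000; -(3/8)*log2(3/8) = 0.530639. H = 0.500000 + 0.375000 + 0.530639 = 1.4056

1.4056 bits


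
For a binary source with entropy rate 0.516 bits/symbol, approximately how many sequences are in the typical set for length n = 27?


log2|A_typical| = nH = 27 * 0.516 = 13.932, so |A_typical| ~ 2^13.932 = 1.563e+04

1.563e+04


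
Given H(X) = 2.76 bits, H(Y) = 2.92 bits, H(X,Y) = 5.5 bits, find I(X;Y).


I(X;Y) = H(X) + H(Y) - H(X,Y) = 2.76 + 2.92 - 5.5 = 0.18

0.18 bits


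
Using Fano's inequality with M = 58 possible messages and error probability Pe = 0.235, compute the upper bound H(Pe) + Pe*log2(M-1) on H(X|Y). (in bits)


H(Pe) = -Pe*log2(Pe) - (1-Pe)*log2(1-Pe) = -0.235*log2(0.235) - 0.765*log2(0.765) = 0.490978 + 0.295648 = 0.7866. Pe*log2(M-1) = 0.235*log2(57) = 1.370729. Bound = H(Pe) + Pe*log2(M-1) = 0.490978 + 0.295648 + 1.370729 = 2.1574

2.1574 bits


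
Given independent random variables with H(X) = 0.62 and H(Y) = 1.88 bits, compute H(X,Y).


For independent variables, H(X,Y) = H(X) + H(Y) = 0.62 + 1.88 = 2.5

2.5 bits


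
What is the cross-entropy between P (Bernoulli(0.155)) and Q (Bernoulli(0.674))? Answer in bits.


H(P,Q) = -p*log2(q) - (1-p)*log2(1-q). -0.155*log2(0.674) = 0.088223; -0.845*log2(0.326) = 1.366412. H(P,Q) = 0.088223 + 1.366412 = 1.4546

1.4546 bits


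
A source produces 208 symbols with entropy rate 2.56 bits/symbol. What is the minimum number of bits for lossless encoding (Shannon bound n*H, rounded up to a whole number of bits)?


Minimum bits >= n * H = 208 * 2.56 = 532.48, rounded up to a whole number of bits = 533

533 bits


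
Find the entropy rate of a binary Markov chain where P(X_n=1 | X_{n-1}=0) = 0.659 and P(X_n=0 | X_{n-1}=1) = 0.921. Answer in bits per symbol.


Stationary distribution: pi_0 = p10/(p01+p10) = 0.5829, pi_1 = 0.4171. Entropy rate H' = pi_0*H(p01) + pi_1*H(p10) = 0.5829*0.9258 + 0.4171*0.3986 = 0.7059

0.7059 bits/symbol


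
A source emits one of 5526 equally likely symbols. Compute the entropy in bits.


H = log2(n) = log2(5526) = 12.432

12.432 bits


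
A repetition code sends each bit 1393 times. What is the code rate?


Rate = k/n = 1/1393

1/1393


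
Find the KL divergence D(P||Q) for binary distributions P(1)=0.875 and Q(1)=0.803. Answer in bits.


KL = p*log2(p/q) + (1-p)*log2((1-p)/(1-q)) = 0.875*log2(0.875/0.803) + 0.125*log2(0.125/0.197) = 0.0264

0.0264 bits


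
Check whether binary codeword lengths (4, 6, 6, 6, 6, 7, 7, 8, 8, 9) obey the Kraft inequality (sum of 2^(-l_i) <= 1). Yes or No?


Kraft sum = sum(2^(-l_i)) = 0.1504, need <= 1. Result: satisfied (a binary prefix-free code with these lengths exists)

Yes


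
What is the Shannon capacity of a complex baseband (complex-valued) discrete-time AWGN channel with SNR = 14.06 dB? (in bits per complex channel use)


SNR_linear = 10^(14.06/10) = 25.4683; C = log2(1 + SNR_linear) = log2(1 + 25.4683) = 4.7262

4.7262 bits/channel use


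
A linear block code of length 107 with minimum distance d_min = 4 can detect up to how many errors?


Detection capability = d_min - 1 = 4 - 1 = 3

3 errors


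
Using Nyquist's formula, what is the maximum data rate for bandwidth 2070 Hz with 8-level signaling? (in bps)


Rate = 2 * B * log2(M) = 2 * 2070 * 3.0 = 12420.0

12420.0 bps


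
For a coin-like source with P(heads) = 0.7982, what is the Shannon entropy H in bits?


H = -p*log2(p) - (1-p)*log2(1-p). -0.7982*log2(0.7982) = 0.259557; -0.2018*log2(0.2018) = 0.465957. H = 0.259557 + 0.465957 = 0.7255

0.7255 bits


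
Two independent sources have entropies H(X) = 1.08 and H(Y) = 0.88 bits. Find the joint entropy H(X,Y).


For independent variables, H(X,Y) = H(X) + H(Y) = 1.08 + 0.88 = 1.96

1.96 bits


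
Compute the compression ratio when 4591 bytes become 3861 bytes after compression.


Ratio = original / compressed = 4591 / 3861 = 1.1891

1.1891


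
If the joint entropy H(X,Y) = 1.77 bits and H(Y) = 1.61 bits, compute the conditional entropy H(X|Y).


H(X|Y) = H(X,Y) - H(Y) = 1.77 - 1.61 = 0.16

0.16 bits


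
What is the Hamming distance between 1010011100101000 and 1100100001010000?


Count differing positions: . ^ ^ . ^ ^ ^ ^ . ^ ^ ^ ^ . . . = 10 differences

10


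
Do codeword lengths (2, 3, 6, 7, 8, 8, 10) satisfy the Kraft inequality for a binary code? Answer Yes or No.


Kraft sum = sum(2^(-l_i)) = 0.4072, need <= 1. Result: satisfied (a binary prefix-free code with these lengths exists)

Yes


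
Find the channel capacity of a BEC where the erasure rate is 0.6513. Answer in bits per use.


C = 1 - epsilon = 1 - 0.6513 = 0.3487

0.3487 bits


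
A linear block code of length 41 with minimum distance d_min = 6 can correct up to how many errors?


Correction capability = floor((d-1)/2) = floor((6-1)/2) = 2

2 errors


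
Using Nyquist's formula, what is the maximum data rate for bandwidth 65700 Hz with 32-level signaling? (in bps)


Rate = 2 * B * log2(M) = 2 * 65700 * 5.0 = 657000.0

657000.0 bps


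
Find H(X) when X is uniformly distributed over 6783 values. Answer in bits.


H = log2(n) = log2(6783) = 12.7277

12.7277 bits


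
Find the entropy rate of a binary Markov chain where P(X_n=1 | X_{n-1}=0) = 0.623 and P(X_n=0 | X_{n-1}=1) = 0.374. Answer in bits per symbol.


Stationary distribution: pi_0 = p10/(p01+p10) = 0.3751, pi_1 = 0.6249. Entropy rate H' = pi_0*H(p01) + pi_1*H(p10) = 0.3751*0.9559 + 0.6249*0.9537 = 0.9545

0.9545 bits/symbol


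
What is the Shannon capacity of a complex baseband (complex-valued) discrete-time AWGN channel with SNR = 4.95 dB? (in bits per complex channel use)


SNR_linear = 10^(4.95/10) = 3.1261; C = log2(1 + SNR_linear) = log2(1 + 3.1261) = 2.0448

2.0448 bits/channel use


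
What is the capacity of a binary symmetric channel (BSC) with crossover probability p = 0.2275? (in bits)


H(p) = -p*log2(p) - (1-p)*log2(1-p) = -0.2275*log2(0.2275) - 0.7725*log2(0.7725) = 0.485954 + 0.287674 = 0.7736. C = 1 - H(p) = 1 - 0.7736 = 0.2264

0.2264 bits


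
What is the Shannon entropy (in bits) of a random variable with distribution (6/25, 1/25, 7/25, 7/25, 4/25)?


H = -sum(p_i * log2(p_i)). Terms: -(6/25)*log2(6/25) = 0.494134; -(1/25)*log2(1/25) = 0.185754; -(7/25)*log2(7/25) = 0.514220; -(7/25)*log2(7/25) = 0.514220; -(4/25)*log2(4/25) = 0.423017. H = 0.494134 + 0.185754 + 0.514220 + 0.514220 + 0.423017 = 2.1313

2.1313 bits


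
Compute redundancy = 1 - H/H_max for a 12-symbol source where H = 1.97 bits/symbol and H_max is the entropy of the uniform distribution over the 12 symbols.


H_max = log2(K) = log2(12) = 3.585 bits/symbol. Redundancy = 1 - H/H_max = 1 - 1.97/3.585 = 1 - 0.5495 = 0.4505

0.4505


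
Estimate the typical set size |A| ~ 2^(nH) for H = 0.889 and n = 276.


log2|A_typical| = nH = 276 * 0.889 = 245.364, so |A_typical| ~ 2^245.364 = 7.277e+73

7.277e+73


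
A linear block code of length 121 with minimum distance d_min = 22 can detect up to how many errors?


Detection capability = d_min - 1 = 22 - 1 = 21

21 errors


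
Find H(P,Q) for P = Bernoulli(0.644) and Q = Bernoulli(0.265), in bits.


H(P,Q) = -p*log2(q) - (1-p)*log2(1-q). -0.644*log2(0.265) = 1.233863; -0.356*log2(0.735) = 0.158129. H(P,Q) = 1.233863 + 0.158129 = 1.392

1.392 bits


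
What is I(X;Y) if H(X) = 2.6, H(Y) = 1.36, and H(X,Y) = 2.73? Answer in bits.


I(X;Y) = H(X) + H(Y) - H(X,Y) = 2.6 + 1.36 - 2.73 = 1.23

1.23 bits


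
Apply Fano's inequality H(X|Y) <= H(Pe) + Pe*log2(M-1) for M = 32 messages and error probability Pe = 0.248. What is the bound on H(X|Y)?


H(Pe) = -Pe*log2(Pe) - (1-Pe)*log2(1-Pe) = -0.248*log2(0.248) - 0.752*log2(0.752) = 0.498874 + 0.309219 = 0.8081. Pe*log2(M-1) = 0.248*log2(31) = 1.228641. Bound = H(Pe) + Pe*log2(M-1) = 0.498874 + 0.309219 + 1.228641 = 2.0367

2.0367 bits


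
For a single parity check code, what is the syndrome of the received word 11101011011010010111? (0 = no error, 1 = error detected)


Syndrome = XOR of all bits = 1 XOR 1 XOR 1 XOR 0 XOR 1 XOR 0 XOR 1 XOR 1 XOR 0 XOR 1 XOR 1 XOR 0 XOR 1 XOR 0 XOR 0 XOR 1 XOR 0 XOR 1 XOR 1 XOR 1 = 1

1


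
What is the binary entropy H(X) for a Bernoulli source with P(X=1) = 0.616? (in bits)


H = -p*log2(p) - (1-p)*log2(1-p). -0.616*log2(0.616) = 0.430583; -0.384*log2(0.384) = 0.530236. H = 0.430583 + 0.530236 = 0.9608

0.9608 bits


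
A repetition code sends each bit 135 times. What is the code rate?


Rate = k/n = 1/135

1/135


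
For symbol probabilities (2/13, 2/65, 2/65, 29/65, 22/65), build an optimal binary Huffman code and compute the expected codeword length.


Huffman construction (repeatedly merge the two least-probable nodes; each merge adds 1 bit to every symbol beneath it): 2/65 + 2/65 = 4/65; 4/65 + 2/13 = 14/65; 14/65 + 22/65 = 36/65; 29/65 + 36/65 = 1. Resulting codeword lengths (in the order the probabilities were given): (3, 4, 4, 1, 2). L_avg = sum(p_i * l_i) = 2/13*3 + 2/65*4 + 2/65*4 + 29/65*1 + 22/65*2 = 119/65 = 1.8308

1.8308 bits


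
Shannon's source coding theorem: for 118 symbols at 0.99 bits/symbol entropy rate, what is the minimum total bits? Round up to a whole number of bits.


Minimum bits >= n * H = 118 * 0.99 = 116.82, rounded up to a whole number of bits = 117

117 bits


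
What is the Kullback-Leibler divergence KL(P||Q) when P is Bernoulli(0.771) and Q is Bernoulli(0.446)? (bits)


KL = p*log2(p/q) + (1-p)*log2((1-p)/(1-q)) = 0.771*log2(0.771/0.446) + 0.229*log2(0.229/0.554) = 0.317

0.317 bits


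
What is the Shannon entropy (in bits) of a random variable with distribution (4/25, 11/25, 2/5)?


H = -sum(p_i * log2(p_i)). Terms: -(4/25)*log2(4/25) = 0.423017; -(11/25)*log2(11/25) = 0.521147; -(2/5)*log2(2/5) = 0.528771. H = 0.423017 + 0.521147 + 0.528771 = 1.4729

1.4729 bits


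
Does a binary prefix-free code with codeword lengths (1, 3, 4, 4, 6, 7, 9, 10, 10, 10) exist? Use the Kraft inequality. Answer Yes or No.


Kraft sum = sum(2^(-l_i)) = 0.7783, need <= 1. Result: satisfied (a binary prefix-free code with these lengths exists)

Yes


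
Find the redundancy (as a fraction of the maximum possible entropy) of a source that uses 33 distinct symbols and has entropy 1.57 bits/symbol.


H_max = log2(K) = log2(33) = 5.0444 bits/symbol. Redundancy = 1 - H/H_max = 1 - 1.57/5.0444 = 1 - 0.3112 = 0.6888

0.6888


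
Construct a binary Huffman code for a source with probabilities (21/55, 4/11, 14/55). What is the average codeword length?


Huffman construction (repeatedly merge the two least-probable nodes; each merge adds 1 bit to every symbol beneath it): 14/55 + 4/11 = 34/55; 21/55 + 34/55 = 1. Resulting codeword lengths (in the order the probabilities were given): (1, 2, 2). L_avg = sum(p_i * l_i) = 21/55*1 + 4/11*2 + 14/55*2 = 89/55 = 1.6182

1.6182 bits


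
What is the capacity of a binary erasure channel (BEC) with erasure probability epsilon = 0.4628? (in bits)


C = 1 - epsilon = 1 - 0.4628 = 0.5372

0.5372 bits


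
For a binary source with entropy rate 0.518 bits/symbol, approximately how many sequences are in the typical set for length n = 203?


log2|A_typical| = nH = 203 * 0.518 = 105.154, so |A_typical| ~ 2^105.154 = 4.513e+31

4.513e+31


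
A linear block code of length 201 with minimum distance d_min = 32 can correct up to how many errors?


Correction capability = floor((d-1)/2) = floor((32-1)/2) = 15

15 errors


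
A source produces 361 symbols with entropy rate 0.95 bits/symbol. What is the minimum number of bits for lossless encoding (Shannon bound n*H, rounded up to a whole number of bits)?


Minimum bits >= n * H = 361 * 0.95 = 342.95, rounded up to a whole number of bits = 343

343 bits


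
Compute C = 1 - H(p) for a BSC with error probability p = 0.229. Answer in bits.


H(p) = -p*log2(p) - (1-p)*log2(1-p) = -0.229*log2(0.229) - 0.771*log2(0.771) = 0.486987 + 0.289277 = 0.7763. C = 1 - H(p) = 1 - 0.7763 = 0.2237

0.2237 bits


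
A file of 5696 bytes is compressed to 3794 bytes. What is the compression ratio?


Ratio = original / compressed = 5696 / 3794 = 1.5013

1.5013


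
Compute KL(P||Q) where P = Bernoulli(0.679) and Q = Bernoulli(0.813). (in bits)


KL = p*log2(p/q) + (1-p)*log2((1-p)/(1-q)) = 0.679*log2(0.679/0.813) + 0.321*log2(0.321/0.187) = 0.0738

0.0738 bits


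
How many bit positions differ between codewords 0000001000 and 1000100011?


Count differing positions: ^ . . . ^ . ^ . ^ ^ = 5 differences

5


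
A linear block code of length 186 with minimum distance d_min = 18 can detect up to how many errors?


Detection capability = d_min - 1 = 18 - 1 = 17

17 errors


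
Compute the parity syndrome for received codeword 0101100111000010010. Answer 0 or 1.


Syndrome = XOR of all bits = 0 XOR 1 XOR 0 XOR 1 XOR 1 XOR 0 XOR 0 XOR 1 XOR 1 XOR 1 XOR 0 XOR 0 XOR 0 XOR 0 XOR 1 XOR 0 XOR 0 XOR 1 XOR 0 = 0

0


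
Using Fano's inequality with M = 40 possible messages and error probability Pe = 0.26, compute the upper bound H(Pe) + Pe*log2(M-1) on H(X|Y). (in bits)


H(Pe) = -Pe*log2(Pe) - (1-Pe)*log2(1-Pe) = -0.26*log2(0.26) - 0.74*log2(0.74) = 0.505288 + 0.321458 = 0.8267. Pe*log2(M-1) = 0.26*log2(39) = 1.374205. Bound = H(Pe) + Pe*log2(M-1) = 0.505288 + 0.321458 + 1.374205 = 2.201

2.201 bits


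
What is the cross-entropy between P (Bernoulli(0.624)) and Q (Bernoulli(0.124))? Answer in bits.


H(P,Q) = -p*log2(q) - (1-p)*log2(1-q). -0.624*log2(0.124) = 1.879231; -0.376*log2(0.876) = 0.071815. H(P,Q) = 1.879231 + 0.071815 = 1.951

1.951 bits


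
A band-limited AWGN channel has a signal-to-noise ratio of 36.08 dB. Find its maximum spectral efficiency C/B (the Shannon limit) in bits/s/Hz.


SNR_linear = 10^(36.08/10) = 4055.0854; C/B = log2(1 + SNR_linear) = log2(1 + 4055.0854) = 11.9859

11.9859 bits/s/Hz


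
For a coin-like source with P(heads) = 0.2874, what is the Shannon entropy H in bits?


H = -p*log2(p) - (1-p)*log2(1-p). -0.2874*log2(0.2874) = 0.516995; -0.7126*log2(0.7126) = 0.348344. H = 0.516995 + 0.348344 = 0.8653

0.8653 bits


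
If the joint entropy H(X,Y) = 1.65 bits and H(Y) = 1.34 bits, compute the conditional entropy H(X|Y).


H(X|Y) = H(X,Y) - H(Y) = 1.65 - 1.34 = 0.31

0.31 bits


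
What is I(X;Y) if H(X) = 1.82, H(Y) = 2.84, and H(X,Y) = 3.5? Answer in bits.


I(X;Y) = H(X) + H(Y) - H(X,Y) = 1.82 + 2.84 - 3.5 = 1.16

1.16 bits


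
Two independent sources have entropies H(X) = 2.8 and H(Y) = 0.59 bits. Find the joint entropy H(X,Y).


For independent variables, H(X,Y) = H(X) + H(Y) = 2.8 + 0.59 = 3.39

3.39 bits


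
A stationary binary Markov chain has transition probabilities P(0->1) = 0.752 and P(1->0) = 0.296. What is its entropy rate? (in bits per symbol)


Stationary distribution: pi_0 = p10/(p01+p10) = 0.2824, pi_1 = 0.7176. Entropy rate H' = pi_0*H(p01) + pi_1*H(p10) = 0.2824*0.8081 + 0.7176*0.8763 = 0.8571

0.8571 bits/symbol


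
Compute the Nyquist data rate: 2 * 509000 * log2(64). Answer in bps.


Rate = 2 * B * log2(M) = 2 * 509000 * 6.0 = 6108000.0

6108000.0 bps


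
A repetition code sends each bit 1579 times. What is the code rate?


Rate = k/n = 1/1579

1/1579


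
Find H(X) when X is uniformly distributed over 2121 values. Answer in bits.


H = log2(n) = log2(2121) = 11.0505

11.0505 bits


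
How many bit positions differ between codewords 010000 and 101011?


Count differing positions: ^ ^ ^ . ^ ^ = 5 differences

5


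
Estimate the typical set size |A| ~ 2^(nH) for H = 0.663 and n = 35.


log2|A_typical| = nH = 35 * 0.663 = 23.205, so |A_typical| ~ 2^23.205 = 9.669e+06

9.669e+06


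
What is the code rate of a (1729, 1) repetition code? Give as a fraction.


Rate = k/n = 1/1729

1/1729


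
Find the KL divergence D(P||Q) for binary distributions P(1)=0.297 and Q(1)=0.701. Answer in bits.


KL = p*log2(p/q) + (1-p)*log2((1-p)/(1-q)) = 0.297*log2(0.297/0.701) + 0.703*log2(0.703/0.299) = 0.4991

0.4991 bits


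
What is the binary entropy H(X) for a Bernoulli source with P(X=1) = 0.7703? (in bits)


H = -p*log2(p) - (1-p)*log2(1-p). -0.7703*log2(0.7703) = 0.290024; -0.2297*log2(0.2297) = 0.487464. H = 0.290024 + 0.487464 = 0.7775

0.7775 bits


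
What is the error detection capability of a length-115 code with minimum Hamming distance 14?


Detection capability = d_min - 1 = 14 - 1 = 13

13 errors


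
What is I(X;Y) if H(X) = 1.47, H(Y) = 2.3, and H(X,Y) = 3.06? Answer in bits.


I(X;Y) = H(X) + H(Y) - H(X,Y) = 1.47 + 2.3 - 3.06 = 0.71

0.71 bits


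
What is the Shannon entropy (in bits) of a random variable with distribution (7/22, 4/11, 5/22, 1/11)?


H = -sum(p_i * log2(p_i)). Terms: -(7/22)*log2(7/22) = 0.525661; -(4/11)*log2(4/11) = 0.530702; -(5/22)*log2(5/22) = 0.485796; -(1/11)*log2(1/11) = 0.314494. H = 0.525661 + 0.530702 + 0.485796 + 0.314494 = 1.8567

1.8567 bits


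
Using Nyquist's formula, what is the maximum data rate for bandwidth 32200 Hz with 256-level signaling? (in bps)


Rate = 2 * B * log2(M) = 2 * 32200 * 8.0 = 515200.0

515200.0 bps


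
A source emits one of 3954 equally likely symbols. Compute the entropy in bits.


H = log2(n) = log2(3954) = 11.9491

11.9491 bits


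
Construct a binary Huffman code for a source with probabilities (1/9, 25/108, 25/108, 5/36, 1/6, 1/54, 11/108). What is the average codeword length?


Huffman construction (repeatedly merge the two least-probable nodes; each merge adds 1 bit to every symbol beneath it): 1/54 + 11/108 = 13/108; 1/9 + 13/108 = 25/108; 5/36 + 1/6 = 11/36; 25/108 + 25/108 = 25/54; 25/108 + 11/36 = 29/54; 25/54 + 29/54 = 1. Resulting codeword lengths (in the order the probabilities were given): (3, 2, 2, 3, 3, 4, 4). L_avg = sum(p_i * l_i) = 1/9*3 + 25/108*2 + 25/108*2 + 5/36*3 + 1/6*3 + 1/54*4 + 11/108*4 = 287/108 = 2.6574

2.6574 bits


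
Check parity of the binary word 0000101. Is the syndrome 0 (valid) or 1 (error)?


Syndrome = XOR of all bits = 0 XOR 0 XOR 0 XOR 0 XOR 1 XOR 0 XOR 1 = 0

0


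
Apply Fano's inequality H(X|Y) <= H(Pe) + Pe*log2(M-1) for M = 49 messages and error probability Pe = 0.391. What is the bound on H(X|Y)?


H(Pe) = -Pe*log2(Pe) - (1-Pe)*log2(1-Pe) = -0.391*log2(0.391) - 0.609*log2(0.609) = 0.529711 + 0.435731 = 0.9654. Pe*log2(M-1) = 0.391*log2(48) = 2.183720. Bound = H(Pe) + Pe*log2(M-1) = 0.529711 + 0.435731 + 2.183720 = 3.1492

3.1492 bits


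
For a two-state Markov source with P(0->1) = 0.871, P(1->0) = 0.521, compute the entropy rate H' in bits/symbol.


Stationary distribution: pi_0 = p10/(p01+p10) = 0.3743, pi_1 = 0.6257. Entropy rate H' = pi_0*H(p01) + pi_1*H(p10) = 0.3743*0.5547 + 0.6257*0.9987 = 0.8325

0.8325 bits/symbol


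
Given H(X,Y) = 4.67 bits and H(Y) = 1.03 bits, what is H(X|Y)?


H(X|Y) = H(X,Y) - H(Y) = 4.67 - 1.03 = 3.64

3.64 bits


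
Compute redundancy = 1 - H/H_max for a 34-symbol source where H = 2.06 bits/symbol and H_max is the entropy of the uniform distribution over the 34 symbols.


H_max = log2(K) = log2(34) = 5.0875 bits/symbol. Redundancy = 1 - H/H_max = 1 - 2.06/5.0875 = 1 - 0.4049 = 0.5951

0.5951


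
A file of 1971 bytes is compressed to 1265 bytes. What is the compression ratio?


Ratio = original / compressed = 1971 / 1265 = 1.5581

1.5581


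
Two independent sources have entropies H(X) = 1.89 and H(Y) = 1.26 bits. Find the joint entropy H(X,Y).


For independent variables, H(X,Y) = H(X) + H(Y) = 1.89 + 1.26 = 3.15

3.15 bits


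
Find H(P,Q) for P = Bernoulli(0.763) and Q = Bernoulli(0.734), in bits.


H(P,Q) = -p*log2(q) - (1-p)*log2(1-q). -0.763*log2(0.734) = 0.340411; -0.237*log2(0.266) = 0.452789. H(P,Q) = 0.340411 + 0.452789 = 0.7932

0.7932 bits


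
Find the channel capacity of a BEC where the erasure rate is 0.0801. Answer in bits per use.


C = 1 - epsilon = 1 - 0.0801 = 0.9199

0.9199 bits


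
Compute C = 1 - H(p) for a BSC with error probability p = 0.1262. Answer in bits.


H(p) = -p*log2(p) - (1-p)*log2(1-p) = -0.1262*log2(0.1262) - 0.8738*log2(0.8738) = 0.376860 + 0.170063 = 0.5469. C = 1 - H(p) = 1 - 0.5469 = 0.4531

0.4531 bits


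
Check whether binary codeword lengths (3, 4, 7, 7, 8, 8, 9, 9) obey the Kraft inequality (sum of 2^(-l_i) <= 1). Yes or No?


Kraft sum = sum(2^(-l_i)) = 0.2148, need <= 1. Result: satisfied (a binary prefix-free code with these lengths exists)

Yes


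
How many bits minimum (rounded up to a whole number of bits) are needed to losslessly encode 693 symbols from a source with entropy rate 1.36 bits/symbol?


Minimum bits >= n * H = 693 * 1.36 = 942.48, rounded up to a whole number of bits = 943

943 bits


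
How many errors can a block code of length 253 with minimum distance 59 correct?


Correction capability = floor((d-1)/2) = floor((59-1)/2) = 29

29 errors


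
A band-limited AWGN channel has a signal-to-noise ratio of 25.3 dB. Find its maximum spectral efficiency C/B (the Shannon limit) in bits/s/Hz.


SNR_linear = 10^(25.3/10) = 338.8442; C/B = log2(1 + SNR_linear) = log2(1 + 338.8442) = 8.4087

8.4087 bits/s/Hz
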